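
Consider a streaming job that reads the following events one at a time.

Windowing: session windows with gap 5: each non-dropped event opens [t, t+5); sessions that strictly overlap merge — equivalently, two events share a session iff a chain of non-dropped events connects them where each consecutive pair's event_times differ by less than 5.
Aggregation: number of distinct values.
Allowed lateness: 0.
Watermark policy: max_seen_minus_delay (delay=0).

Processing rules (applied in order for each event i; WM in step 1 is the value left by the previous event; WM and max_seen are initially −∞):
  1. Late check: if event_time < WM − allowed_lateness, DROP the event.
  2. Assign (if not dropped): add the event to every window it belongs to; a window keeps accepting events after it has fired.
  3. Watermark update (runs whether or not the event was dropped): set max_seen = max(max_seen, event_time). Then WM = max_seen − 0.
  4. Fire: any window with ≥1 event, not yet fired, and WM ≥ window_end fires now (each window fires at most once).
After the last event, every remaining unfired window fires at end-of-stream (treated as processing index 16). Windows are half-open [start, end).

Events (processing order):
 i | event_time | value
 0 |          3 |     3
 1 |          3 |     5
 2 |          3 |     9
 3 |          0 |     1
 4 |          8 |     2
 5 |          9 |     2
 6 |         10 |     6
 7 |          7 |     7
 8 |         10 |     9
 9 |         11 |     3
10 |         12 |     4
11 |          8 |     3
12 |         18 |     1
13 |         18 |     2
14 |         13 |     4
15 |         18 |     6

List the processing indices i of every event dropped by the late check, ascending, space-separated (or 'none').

i=0 t=3 v=3: → [3,8); WM=3
i=1 t=3 v=5: → [3,8); WM=3
i=2 t=3 v=9: → [3,8); WM=3
i=3 t=0 v=1: DROP (t<3-0); WM=3
i=4 t=8 v=2: → [8,13); WM=8
i=5 t=9 v=2: → [8,14); WM=9
i=6 t=10 v=6: → [8,15); WM=10
i=7 t=7 v=7: DROP (t<10-0); WM=10
i=8 t=10 v=9: → [8,15); WM=10
i=9 t=11 v=3: → [8,16); WM=11
i=10 t=12 v=4: → [8,17); WM=12
i=11 t=8 v=3: DROP (t<12-0); WM=12
i=12 t=18 v=1: → [18,23); WM=18
i=13 t=18 v=2: → [18,23); WM=18
i=14 t=13 v=4: DROP (t<18-0); WM=18
i=15 t=18 v=6: → [18,23); WM=18

3 7 11 14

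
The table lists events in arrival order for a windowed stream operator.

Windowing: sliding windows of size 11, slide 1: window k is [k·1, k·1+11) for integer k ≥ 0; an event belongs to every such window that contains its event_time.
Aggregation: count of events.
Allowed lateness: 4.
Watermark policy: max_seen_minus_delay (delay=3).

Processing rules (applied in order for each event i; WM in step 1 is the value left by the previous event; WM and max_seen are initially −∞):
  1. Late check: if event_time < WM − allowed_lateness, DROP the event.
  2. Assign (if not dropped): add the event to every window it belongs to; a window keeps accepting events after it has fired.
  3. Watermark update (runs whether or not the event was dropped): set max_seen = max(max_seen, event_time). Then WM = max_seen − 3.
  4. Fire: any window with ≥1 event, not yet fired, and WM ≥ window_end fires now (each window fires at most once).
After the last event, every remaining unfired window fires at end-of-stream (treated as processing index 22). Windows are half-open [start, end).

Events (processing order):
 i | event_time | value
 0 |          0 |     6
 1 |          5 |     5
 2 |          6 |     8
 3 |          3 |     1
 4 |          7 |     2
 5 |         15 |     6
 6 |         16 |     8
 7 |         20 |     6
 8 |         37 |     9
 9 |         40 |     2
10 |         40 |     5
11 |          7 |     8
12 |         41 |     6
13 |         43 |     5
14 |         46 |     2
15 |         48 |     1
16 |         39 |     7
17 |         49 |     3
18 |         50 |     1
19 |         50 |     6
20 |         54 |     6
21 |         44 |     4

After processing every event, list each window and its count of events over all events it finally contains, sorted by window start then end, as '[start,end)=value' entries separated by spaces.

[0,11)=5 [1,12)=4 [2,13)=4 [3,14)=4 [4,15)=3 [5,16)=4 [6,17)=4 [7,18)=3 [8,19)=2 [9,20)=2 [10,21)=3 [11,22)=3 [12,23)=3 [13,24)=3 [14,25)=3 [15,26)=3 [16,27)=2 [17,28)=1 [18,29)=1 [19,30)=1 [20,31)=1 [27,38)=1 [28,39)=1 [29,40)=1 [30,41)=3 [31,42)=4 [32,43)=4 [33,44)=5 [34,45)=5 [35,46)=5 [36,47)=6 [37,48)=6 [38,49)=6 [39,50)=7 [40,51)=9 [41,52)=7 [42,53)=6 [43,54)=6 [44,55)=6 [45,56)=6 [46,57)=6 [47,58)=5 [48,59)=5 [49,60)=4 [50,61)=3 [51,62)=1 [52,63)=1 [53,64)=1 [54,65)=1

i=0 t=0 v=6: → [0,11); WM=-3
i=1 t=5 v=5: → [5,16),[4,15),[3,14),[2,13),[1,12),[0,11); WM=2
i=2 t=6 v=8: → [6,17),[5,16),[4,15),[3,14),[2,13),[1,12),[0,11); WM=3
i=3 t=3 v=1: → [3,14),[2,13),[1,12),[0,11); WM=3
i=4 t=7 v=2: → [7,18),[6,17),[5,16),[4,15),[3,14),[2,13),[1,12),[0,11); WM=4
i=5 t=15 v=6: → [15,26),[14,25),[13,24),[12,23),[11,22),[10,21),[9,20),[8,19),[7,18),[6,17),[5,16); WM=12; [0,11) fires=5 [1,12) fires=4
i=6 t=16 v=8: → [16,27),[15,26),[14,25),[13,24),[12,23),[11,22),[10,21),[9,20),[8,19),[7,18),[6,17); WM=13; [2,13) fires=4
i=7 t=20 v=6: → [20,31),[19,30),[18,29),[17,28),[16,27),[15,26),[14,25),[13,24),[12,23),[11,22),[10,21); WM=17; [3,14) fires=4 [4,15) fires=3 [5,16) fires=4 [6,17) fires=4
i=8 t=37 v=9: → [37,48),[36,47),[35,46),[34,45),[33,44),[32,43),[31,42),[30,41),[29,40),[28,39),[27,38); WM=34; [7,18) fires=3 [8,19) fires=2 [9,20) fires=2 [10,21) fires=3 [11,22) fires=3 [12,23) fires=3 [13,24) fires=3 [14,25) fires=3 [15,26) fires=3 [16,27) fires=2 [17,28) fires=1 [18,29) fires=1 [19,30) fires=1 [20,31) fires=1
i=9 t=40 v=2: → [40,51),[39,50),[38,49),[37,48),[36,47),[35,46),[34,45),[33,44),[32,43),[31,42),[30,41); WM=37
i=10 t=40 v=5: → [40,51),[39,50),[38,49),[37,48),[36,47),[35,46),[34,45),[33,44),[32,43),[31,42),[30,41); WM=37
i=11 t=7 v=8: DROP (t<37-4); WM=37
i=12 t=41 v=6: → [41,52),[40,51),[39,50),[38,49),[37,48),[36,47),[35,46),[34,45),[33,44),[32,43),[31,42); WM=38; [27,38) fires=1
i=13 t=43 v=5: → [43,54),[42,53),[41,52),[40,51),[39,50),[38,49),[37,48),[36,47),[35,46),[34,45),[33,44); WM=40; [28,39) fires=1 [29,40) fires=1
i=14 t=46 v=2: → [46,57),[45,56),[44,55),[43,54),[42,53),[41,52),[40,51),[39,50),[38,49),[37,48),[36,47); WM=43; [30,41) fires=3 [31,42) fires=4 [32,43) fires=4
i=15 t=48 v=1: → [48,59),[47,58),[46,57),[45,56),[44,55),[43,54),[42,53),[41,52),[40,51),[39,50),[38,49); WM=45; [33,44) fires=5 [34,45) fires=5
i=16 t=39 v=7: DROP (t<45-4); WM=45
i=17 t=49 v=3: → [49,60),[48,59),[47,58),[46,57),[45,56),[44,55),[43,54),[42,53),[41,52),[40,51),[39,50); WM=46; [35,46) fires=5
i=18 t=50 v=1: → [50,61),[49,60),[48,59),[47,58),[46,57),[45,56),[44,55),[43,54),[42,53),[41,52),[40,51); WM=47; [36,47) fires=6
i=19 t=50 v=6: → [50,61),[49,60),[48,59),[47,58),[46,57),[45,56),[44,55),[43,54),[42,53),[41,52),[40,51); WM=47
i=20 t=54 v=6: → [54,65),[53,64),[52,63),[51,62),[50,61),[49,60),[48,59),[47,58),[46,57),[45,56),[44,55); WM=51; [37,48) fires=6 [38,49) fires=6 [39,50) fires=7 [40,51) fires=9
i=21 t=44 v=4: DROP (t<51-4); WM=51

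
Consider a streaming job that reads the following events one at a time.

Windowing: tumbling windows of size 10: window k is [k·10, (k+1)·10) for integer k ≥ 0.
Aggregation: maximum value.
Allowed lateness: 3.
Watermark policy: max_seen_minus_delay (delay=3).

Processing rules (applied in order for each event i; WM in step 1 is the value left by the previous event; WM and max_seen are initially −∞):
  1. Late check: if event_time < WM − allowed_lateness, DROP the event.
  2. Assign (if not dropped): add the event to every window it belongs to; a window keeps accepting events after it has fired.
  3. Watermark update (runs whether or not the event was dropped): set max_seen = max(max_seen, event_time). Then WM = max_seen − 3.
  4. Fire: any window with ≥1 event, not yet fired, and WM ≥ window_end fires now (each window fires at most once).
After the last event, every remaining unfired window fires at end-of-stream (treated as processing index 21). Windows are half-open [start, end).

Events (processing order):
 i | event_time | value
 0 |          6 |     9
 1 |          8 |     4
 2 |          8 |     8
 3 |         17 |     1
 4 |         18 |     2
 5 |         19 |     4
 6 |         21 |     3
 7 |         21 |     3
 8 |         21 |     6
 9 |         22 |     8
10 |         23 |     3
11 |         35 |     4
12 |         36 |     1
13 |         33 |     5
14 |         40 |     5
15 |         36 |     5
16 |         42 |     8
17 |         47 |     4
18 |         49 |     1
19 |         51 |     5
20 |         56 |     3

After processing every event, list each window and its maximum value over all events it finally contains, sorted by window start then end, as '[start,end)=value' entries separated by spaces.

i=0 t=6 v=9: → [0,10); WM=3
i=1 t=8 v=4: → [0,10); WM=5
i=2 t=8 v=8: → [0,10); WM=5
i=3 t=17 v=1: → [10,20); WM=14; [0,10) fires=9
i=4 t=18 v=2: → [10,20); WM=15
i=5 t=19 v=4: → [10,20); WM=16
i=6 t=21 v=3: → [20,30); WM=18
i=7 t=21 v=3: → [20,30); WM=18
i=8 t=21 v=6: → [20,30); WM=18
i=9 t=22 v=8: → [20,30); WM=19
i=10 t=23 v=3: → [20,30); WM=20; [10,20) fires=4
i=11 t=35 v=4: → [30,40); WM=32; [20,30) fires=8
i=12 t=36 v=1: → [30,40); WM=33
i=13 t=33 v=5: → [30,40); WM=33
i=14 t=40 v=5: → [40,50); WM=37
i=15 t=36 v=5: → [30,40); WM=37
i=16 t=42 v=8: → [40,50); WM=39
i=17 t=47 v=4: → [40,50); WM=44; [30,40) fires=5
i=18 t=49 v=1: → [40,50); WM=46
i=19 t=51 v=5: → [50,60); WM=48
i=20 t=56 v=3: → [50,60); WM=53; [40,50) fires=8

[0,10)=9 [10,20)=4 [20,30)=8 [30,40)=5 [40,50)=8 [50,60)=5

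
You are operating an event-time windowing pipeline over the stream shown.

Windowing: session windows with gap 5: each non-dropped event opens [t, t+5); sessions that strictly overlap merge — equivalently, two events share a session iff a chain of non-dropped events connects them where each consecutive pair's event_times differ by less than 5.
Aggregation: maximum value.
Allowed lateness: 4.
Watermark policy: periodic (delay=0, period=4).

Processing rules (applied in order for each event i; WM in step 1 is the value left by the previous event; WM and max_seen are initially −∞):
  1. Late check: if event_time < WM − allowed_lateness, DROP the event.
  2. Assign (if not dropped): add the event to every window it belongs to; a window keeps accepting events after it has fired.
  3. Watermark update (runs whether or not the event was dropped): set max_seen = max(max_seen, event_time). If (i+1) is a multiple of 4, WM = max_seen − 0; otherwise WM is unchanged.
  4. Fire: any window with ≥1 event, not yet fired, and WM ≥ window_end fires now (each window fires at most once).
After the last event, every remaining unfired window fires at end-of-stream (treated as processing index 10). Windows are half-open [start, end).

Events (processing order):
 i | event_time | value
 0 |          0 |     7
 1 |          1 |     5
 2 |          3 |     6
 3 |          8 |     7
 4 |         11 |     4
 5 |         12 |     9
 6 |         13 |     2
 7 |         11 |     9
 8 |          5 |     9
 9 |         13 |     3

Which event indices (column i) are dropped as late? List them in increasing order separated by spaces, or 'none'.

i=0 t=0 v=7: → [0,5); WM=−∞
i=1 t=1 v=5: → [0,6); WM=−∞
i=2 t=3 v=6: → [0,8); WM=−∞
i=3 t=8 v=7: → [8,13); WM=8
i=4 t=11 v=4: → [8,16); WM=8
i=5 t=12 v=9: → [8,17); WM=8
i=6 t=13 v=2: → [8,18); WM=8
i=7 t=11 v=9: → [8,18); WM=13
i=8 t=5 v=9: DROP (t<13-4); WM=13
i=9 t=13 v=3: → [8,18); WM=13

8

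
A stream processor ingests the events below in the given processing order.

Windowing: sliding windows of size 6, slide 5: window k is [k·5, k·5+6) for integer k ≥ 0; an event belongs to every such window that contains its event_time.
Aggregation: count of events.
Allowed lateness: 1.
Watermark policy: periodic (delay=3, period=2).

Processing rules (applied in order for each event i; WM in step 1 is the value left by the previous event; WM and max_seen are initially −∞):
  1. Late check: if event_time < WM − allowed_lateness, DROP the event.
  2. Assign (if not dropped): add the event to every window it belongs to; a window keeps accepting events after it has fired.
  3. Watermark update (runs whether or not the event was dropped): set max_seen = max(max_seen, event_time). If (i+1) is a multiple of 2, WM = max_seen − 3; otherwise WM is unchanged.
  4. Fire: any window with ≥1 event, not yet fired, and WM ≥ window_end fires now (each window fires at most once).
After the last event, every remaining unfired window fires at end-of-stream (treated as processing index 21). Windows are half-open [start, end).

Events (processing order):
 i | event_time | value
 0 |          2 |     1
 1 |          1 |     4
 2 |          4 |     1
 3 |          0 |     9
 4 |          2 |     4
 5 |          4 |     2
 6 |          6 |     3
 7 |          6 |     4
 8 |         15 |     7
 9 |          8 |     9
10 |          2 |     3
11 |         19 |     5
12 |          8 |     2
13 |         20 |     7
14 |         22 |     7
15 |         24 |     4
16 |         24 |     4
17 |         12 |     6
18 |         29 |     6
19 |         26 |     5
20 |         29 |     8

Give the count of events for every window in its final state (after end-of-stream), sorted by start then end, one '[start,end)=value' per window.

i=0 t=2 v=1: → [0,6); WM=−∞
i=1 t=1 v=4: → [0,6); WM=-1
i=2 t=4 v=1: → [0,6); WM=-1
i=3 t=0 v=9: → [0,6); WM=1
i=4 t=2 v=4: → [0,6); WM=1
i=5 t=4 v=2: → [0,6); WM=1
i=6 t=6 v=3: → [5,11); WM=1
i=7 t=6 v=4: → [5,11); WM=3
i=8 t=15 v=7: → [15,21),[10,16); WM=3
i=9 t=8 v=9: → [5,11); WM=12; [0,6) fires=6 [5,11) fires=3
i=10 t=2 v=3: DROP (t<12-1); WM=12
i=11 t=19 v=5: → [15,21); WM=16; [10,16) fires=1
i=12 t=8 v=2: DROP (t<16-1); WM=16
i=13 t=20 v=7: → [20,26),[15,21); WM=17
i=14 t=22 v=7: → [20,26); WM=17
i=15 t=24 v=4: → [20,26); WM=21; [15,21) fires=3
i=16 t=24 v=4: → [20,26); WM=21
i=17 t=12 v=6: DROP (t<21-1); WM=21
i=18 t=29 v=6: → [25,31); WM=21
i=19 t=26 v=5: → [25,31); WM=26; [20,26) fires=4
i=20 t=29 v=8: → [25,31); WM=26

[0,6)=6 [5,11)=3 [10,16)=1 [15,21)=3 [20,26)=4 [25,31)=3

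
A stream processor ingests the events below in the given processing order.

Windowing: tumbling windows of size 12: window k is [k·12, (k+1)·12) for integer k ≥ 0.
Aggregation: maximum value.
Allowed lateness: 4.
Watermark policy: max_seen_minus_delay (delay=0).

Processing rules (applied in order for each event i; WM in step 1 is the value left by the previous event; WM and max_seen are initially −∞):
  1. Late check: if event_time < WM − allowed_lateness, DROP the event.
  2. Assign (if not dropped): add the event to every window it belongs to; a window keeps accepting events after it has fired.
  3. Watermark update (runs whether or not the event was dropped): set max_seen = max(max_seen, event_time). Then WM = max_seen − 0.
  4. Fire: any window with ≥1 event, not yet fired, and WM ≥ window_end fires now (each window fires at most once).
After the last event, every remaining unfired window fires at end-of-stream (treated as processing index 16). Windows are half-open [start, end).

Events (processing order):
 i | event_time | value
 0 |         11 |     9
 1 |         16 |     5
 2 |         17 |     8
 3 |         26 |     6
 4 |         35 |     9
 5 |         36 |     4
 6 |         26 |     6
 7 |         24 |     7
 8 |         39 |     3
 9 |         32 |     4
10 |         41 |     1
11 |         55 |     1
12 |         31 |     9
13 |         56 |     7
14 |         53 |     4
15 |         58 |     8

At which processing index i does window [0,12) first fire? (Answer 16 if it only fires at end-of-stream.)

1

i=0 t=11 v=9: → [0,12); WM=11
i=1 t=16 v=5: → [12,24); WM=16; [0,12) fires=9
i=2 t=17 v=8: → [12,24); WM=17
i=3 t=26 v=6: → [24,36); WM=26; [12,24) fires=8
i=4 t=35 v=9: → [24,36); WM=35
i=5 t=36 v=4: → [36,48); WM=36; [24,36) fires=9
i=6 t=26 v=6: DROP (t<36-4); WM=36
i=7 t=24 v=7: DROP (t<36-4); WM=36
i=8 t=39 v=3: → [36,48); WM=39
i=9 t=32 v=4: DROP (t<39-4); WM=39
i=10 t=41 v=1: → [36,48); WM=41
i=11 t=55 v=1: → [48,60); WM=55; [36,48) fires=4
i=12 t=31 v=9: DROP (t<55-4); WM=55
i=13 t=56 v=7: → [48,60); WM=56
i=14 t=53 v=4: → [48,60); WM=56
i=15 t=58 v=8: → [48,60); WM=58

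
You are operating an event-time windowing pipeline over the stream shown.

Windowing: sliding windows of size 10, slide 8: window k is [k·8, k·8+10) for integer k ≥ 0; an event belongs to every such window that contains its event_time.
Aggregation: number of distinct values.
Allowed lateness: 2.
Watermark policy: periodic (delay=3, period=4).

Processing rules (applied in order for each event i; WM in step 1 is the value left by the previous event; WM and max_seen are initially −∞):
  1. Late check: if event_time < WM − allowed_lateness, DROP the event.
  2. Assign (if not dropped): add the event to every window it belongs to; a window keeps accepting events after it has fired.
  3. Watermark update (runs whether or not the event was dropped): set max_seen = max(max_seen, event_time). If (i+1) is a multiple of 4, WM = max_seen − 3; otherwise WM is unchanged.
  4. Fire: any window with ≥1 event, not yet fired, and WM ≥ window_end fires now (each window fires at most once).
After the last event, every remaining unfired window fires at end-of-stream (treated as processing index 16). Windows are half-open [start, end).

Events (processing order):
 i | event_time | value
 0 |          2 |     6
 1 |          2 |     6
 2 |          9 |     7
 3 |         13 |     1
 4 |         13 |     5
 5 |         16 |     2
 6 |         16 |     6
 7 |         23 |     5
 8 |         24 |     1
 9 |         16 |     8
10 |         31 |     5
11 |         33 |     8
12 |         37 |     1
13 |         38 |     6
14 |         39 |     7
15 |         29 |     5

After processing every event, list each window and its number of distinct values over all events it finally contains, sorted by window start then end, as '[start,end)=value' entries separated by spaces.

[0,10)=2 [8,18)=5 [16,26)=4 [24,34)=3 [32,42)=4

i=0 t=2 v=6: → [0,10); WM=−∞
i=1 t=2 v=6: → [0,10); WM=−∞
i=2 t=9 v=7: → [8,18),[0,10); WM=−∞
i=3 t=13 v=1: → [8,18); WM=10; [0,10) fires=2
i=4 t=13 v=5: → [8,18); WM=10
i=5 t=16 v=2: → [16,26),[8,18); WM=10
i=6 t=16 v=6: → [16,26),[8,18); WM=10
i=7 t=23 v=5: → [16,26); WM=20; [8,18) fires=5
i=8 t=24 v=1: → [24,34),[16,26); WM=20
i=9 t=16 v=8: DROP (t<20-2); WM=20
i=10 t=31 v=5: → [24,34); WM=20
i=11 t=33 v=8: → [32,42),[24,34); WM=30; [16,26) fires=4
i=12 t=37 v=1: → [32,42); WM=30
i=13 t=38 v=6: → [32,42); WM=30
i=14 t=39 v=7: → [32,42); WM=30
i=15 t=29 v=5: → [24,34); WM=36; [24,34) fires=3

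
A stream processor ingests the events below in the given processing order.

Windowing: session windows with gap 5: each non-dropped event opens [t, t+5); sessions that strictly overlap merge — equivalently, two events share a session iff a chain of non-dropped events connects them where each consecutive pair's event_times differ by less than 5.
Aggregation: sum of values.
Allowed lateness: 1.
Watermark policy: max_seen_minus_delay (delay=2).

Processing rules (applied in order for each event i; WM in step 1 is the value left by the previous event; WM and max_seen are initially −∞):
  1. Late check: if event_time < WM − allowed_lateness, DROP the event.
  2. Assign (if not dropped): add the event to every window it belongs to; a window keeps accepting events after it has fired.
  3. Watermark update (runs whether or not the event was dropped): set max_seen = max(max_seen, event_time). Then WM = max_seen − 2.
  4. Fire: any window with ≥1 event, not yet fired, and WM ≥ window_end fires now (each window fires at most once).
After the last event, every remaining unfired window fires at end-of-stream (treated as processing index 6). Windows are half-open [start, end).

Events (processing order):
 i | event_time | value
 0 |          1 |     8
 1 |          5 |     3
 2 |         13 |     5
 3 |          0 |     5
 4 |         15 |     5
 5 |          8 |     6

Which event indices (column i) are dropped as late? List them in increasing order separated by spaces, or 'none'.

i=0 t=1 v=8: → [1,6); WM=-1
i=1 t=5 v=3: → [1,10); WM=3
i=2 t=13 v=5: → [13,18); WM=11
i=3 t=0 v=5: DROP (t<11-1); WM=11
i=4 t=15 v=5: → [13,20); WM=13
i=5 t=8 v=6: DROP (t<13-1); WM=13

3 5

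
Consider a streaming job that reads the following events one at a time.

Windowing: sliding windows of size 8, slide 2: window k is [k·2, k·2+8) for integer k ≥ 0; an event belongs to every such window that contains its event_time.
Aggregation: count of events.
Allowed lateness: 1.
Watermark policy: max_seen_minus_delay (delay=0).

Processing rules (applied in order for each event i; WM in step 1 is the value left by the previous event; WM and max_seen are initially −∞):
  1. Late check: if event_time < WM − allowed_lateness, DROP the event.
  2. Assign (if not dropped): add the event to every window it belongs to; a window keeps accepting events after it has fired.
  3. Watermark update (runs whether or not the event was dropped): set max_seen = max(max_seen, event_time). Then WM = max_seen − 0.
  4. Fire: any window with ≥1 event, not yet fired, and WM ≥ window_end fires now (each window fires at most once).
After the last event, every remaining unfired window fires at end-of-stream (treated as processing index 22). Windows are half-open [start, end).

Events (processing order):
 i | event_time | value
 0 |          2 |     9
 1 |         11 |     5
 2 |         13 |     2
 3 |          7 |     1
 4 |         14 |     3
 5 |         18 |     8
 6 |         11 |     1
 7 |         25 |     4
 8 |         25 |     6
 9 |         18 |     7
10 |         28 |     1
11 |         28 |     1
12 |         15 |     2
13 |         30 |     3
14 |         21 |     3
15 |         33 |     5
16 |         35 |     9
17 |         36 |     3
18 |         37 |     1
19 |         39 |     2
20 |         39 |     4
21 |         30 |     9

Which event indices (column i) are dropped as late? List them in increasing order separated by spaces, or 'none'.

3 6 9 12 14 21

i=0 t=2 v=9: → [2,10),[0,8); WM=2
i=1 t=11 v=5: → [10,18),[8,16),[6,14),[4,12); WM=11; [0,8) fires=1 [2,10) fires=1
i=2 t=13 v=2: → [12,20),[10,18),[8,16),[6,14); WM=13; [4,12) fires=1
i=3 t=7 v=1: DROP (t<13-1); WM=13
i=4 t=14 v=3: → [14,22),[12,20),[10,18),[8,16); WM=14; [6,14) fires=2
i=5 t=18 v=8: → [18,26),[16,24),[14,22),[12,20); WM=18; [8,16) fires=3 [10,18) fires=3
i=6 t=11 v=1: DROP (t<18-1); WM=18
i=7 t=25 v=4: → [24,32),[22,30),[20,28),[18,26); WM=25; [12,20) fires=3 [14,22) fires=2 [16,24) fires=1
i=8 t=25 v=6: → [24,32),[22,30),[20,28),[18,26); WM=25
i=9 t=18 v=7: DROP (t<25-1); WM=25
i=10 t=28 v=1: → [28,36),[26,34),[24,32),[22,30); WM=28; [18,26) fires=3 [20,28) fires=2
i=11 t=28 v=1: → [28,36),[26,34),[24,32),[22,30); WM=28
i=12 t=15 v=2: DROP (t<28-1); WM=28
i=13 t=30 v=3: → [30,38),[28,36),[26,34),[24,32); WM=30; [22,30) fires=4
i=14 t=21 v=3: DROP (t<30-1); WM=30
i=15 t=33 v=5: → [32,40),[30,38),[28,36),[26,34); WM=33; [24,32) fires=5
i=16 t=35 v=9: → [34,42),[32,40),[30,38),[28,36); WM=35; [26,34) fires=4
i=17 t=36 v=3: → [36,44),[34,42),[32,40),[30,38); WM=36; [28,36) fires=5
i=18 t=37 v=1: → [36,44),[34,42),[32,40),[30,38); WM=37
i=19 t=39 v=2: → [38,46),[36,44),[34,42),[32,40); WM=39; [30,38) fires=5
i=20 t=39 v=4: → [38,46),[36,44),[34,42),[32,40); WM=39
i=21 t=30 v=9: DROP (t<39-1); WM=39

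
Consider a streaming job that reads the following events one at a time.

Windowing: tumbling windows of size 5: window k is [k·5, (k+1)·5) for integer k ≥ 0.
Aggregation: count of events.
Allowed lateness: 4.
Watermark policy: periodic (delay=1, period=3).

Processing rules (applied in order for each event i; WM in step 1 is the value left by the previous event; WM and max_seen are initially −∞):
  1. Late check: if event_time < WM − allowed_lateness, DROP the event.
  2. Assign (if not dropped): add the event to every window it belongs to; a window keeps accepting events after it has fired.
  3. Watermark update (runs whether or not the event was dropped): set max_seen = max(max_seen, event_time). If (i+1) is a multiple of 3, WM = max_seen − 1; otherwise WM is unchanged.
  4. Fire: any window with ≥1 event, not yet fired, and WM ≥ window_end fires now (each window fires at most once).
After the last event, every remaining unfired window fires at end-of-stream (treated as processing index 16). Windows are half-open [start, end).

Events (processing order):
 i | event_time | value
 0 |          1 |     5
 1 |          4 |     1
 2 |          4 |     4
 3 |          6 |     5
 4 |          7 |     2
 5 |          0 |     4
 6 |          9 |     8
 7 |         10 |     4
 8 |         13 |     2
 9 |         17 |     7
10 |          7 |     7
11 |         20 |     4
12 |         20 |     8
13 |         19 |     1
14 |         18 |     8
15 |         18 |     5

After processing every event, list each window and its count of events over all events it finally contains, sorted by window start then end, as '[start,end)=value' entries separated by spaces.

[0,5)=4 [5,10)=3 [10,15)=2 [15,20)=4 [20,25)=2

i=0 t=1 v=5: → [0,5); WM=−∞
i=1 t=4 v=1: → [0,5); WM=−∞
i=2 t=4 v=4: → [0,5); WM=3
i=3 t=6 v=5: → [5,10); WM=3
i=4 t=7 v=2: → [5,10); WM=3
i=5 t=0 v=4: → [0,5); WM=6; [0,5) fires=4
i=6 t=9 v=8: → [5,10); WM=6
i=7 t=10 v=4: → [10,15); WM=6
i=8 t=13 v=2: → [10,15); WM=12; [5,10) fires=3
i=9 t=17 v=7: → [15,20); WM=12
i=10 t=7 v=7: DROP (t<12-4); WM=12
i=11 t=20 v=4: → [20,25); WM=19; [10,15) fires=2
i=12 t=20 v=8: → [20,25); WM=19
i=13 t=19 v=1: → [15,20); WM=19
i=14 t=18 v=8: → [15,20); WM=19
i=15 t=18 v=5: → [15,20); WM=19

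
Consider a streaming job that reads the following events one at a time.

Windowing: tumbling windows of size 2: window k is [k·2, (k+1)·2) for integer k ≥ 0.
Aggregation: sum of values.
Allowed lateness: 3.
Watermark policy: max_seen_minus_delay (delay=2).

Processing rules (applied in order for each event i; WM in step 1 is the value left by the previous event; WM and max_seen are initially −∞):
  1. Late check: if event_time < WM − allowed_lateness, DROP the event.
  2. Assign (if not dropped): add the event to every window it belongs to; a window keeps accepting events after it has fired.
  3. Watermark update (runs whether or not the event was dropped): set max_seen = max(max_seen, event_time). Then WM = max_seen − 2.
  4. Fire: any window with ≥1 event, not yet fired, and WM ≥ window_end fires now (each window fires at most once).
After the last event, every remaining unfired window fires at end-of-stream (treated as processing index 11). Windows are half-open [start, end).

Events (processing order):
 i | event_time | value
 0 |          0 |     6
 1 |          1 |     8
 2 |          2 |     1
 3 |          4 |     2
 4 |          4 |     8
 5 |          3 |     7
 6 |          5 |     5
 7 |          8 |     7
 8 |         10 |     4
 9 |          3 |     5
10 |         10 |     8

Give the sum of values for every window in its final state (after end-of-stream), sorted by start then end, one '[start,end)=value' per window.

i=0 t=0 v=6: → [0,2); WM=-2
i=1 t=1 v=8: → [0,2); WM=-1
i=2 t=2 v=1: → [2,4); WM=0
i=3 t=4 v=2: → [4,6); WM=2; [0,2) fires=14
i=4 t=4 v=8: → [4,6); WM=2
i=5 t=3 v=7: → [2,4); WM=2
i=6 t=5 v=5: → [4,6); WM=3
i=7 t=8 v=7: → [8,10); WM=6; [2,4) fires=8 [4,6) fires=15
i=8 t=10 v=4: → [10,12); WM=8
i=9 t=3 v=5: DROP (t<8-3); WM=8
i=10 t=10 v=8: → [10,12); WM=8

[0,2)=14 [2,4)=8 [4,6)=15 [8,10)=7 [10,12)=12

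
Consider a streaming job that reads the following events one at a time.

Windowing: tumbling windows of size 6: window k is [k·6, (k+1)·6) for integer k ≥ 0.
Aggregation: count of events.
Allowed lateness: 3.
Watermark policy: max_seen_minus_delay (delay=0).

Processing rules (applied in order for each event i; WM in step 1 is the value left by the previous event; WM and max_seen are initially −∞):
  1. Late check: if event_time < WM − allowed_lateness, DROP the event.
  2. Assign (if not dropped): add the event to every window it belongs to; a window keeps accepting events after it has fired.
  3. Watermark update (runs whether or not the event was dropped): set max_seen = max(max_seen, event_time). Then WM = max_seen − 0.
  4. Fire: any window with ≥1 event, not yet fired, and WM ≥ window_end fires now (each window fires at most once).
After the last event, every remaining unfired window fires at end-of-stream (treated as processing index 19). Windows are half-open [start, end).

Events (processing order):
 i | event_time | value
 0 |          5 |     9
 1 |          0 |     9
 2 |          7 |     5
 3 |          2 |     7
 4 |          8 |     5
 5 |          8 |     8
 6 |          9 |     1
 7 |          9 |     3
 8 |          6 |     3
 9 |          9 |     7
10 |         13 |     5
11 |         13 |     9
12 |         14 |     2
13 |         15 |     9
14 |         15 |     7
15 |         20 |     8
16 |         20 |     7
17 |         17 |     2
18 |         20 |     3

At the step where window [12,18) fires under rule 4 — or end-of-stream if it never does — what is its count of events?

i=0 t=5 v=9: → [0,6); WM=5
i=1 t=0 v=9: DROP (t<5-3); WM=5
i=2 t=7 v=5: → [6,12); WM=7; [0,6) fires=1
i=3 t=2 v=7: DROP (t<7-3); WM=7
i=4 t=8 v=5: → [6,12); WM=8
i=5 t=8 v=8: → [6,12); WM=8
i=6 t=9 v=1: → [6,12); WM=9
i=7 t=9 v=3: → [6,12); WM=9
i=8 t=6 v=3: → [6,12); WM=9
i=9 t=9 v=7: → [6,12); WM=9
i=10 t=13 v=5: → [12,18); WM=13; [6,12) fires=7
i=11 t=13 v=9: → [12,18); WM=13
i=12 t=14 v=2: → [12,18); WM=14
i=13 t=15 v=9: → [12,18); WM=15
i=14 t=15 v=7: → [12,18); WM=15
i=15 t=20 v=8: → [18,24); WM=20; [12,18) fires=5
i=16 t=20 v=7: → [18,24); WM=20
i=17 t=17 v=2: → [12,18); WM=20
i=18 t=20 v=3: → [18,24); WM=20

5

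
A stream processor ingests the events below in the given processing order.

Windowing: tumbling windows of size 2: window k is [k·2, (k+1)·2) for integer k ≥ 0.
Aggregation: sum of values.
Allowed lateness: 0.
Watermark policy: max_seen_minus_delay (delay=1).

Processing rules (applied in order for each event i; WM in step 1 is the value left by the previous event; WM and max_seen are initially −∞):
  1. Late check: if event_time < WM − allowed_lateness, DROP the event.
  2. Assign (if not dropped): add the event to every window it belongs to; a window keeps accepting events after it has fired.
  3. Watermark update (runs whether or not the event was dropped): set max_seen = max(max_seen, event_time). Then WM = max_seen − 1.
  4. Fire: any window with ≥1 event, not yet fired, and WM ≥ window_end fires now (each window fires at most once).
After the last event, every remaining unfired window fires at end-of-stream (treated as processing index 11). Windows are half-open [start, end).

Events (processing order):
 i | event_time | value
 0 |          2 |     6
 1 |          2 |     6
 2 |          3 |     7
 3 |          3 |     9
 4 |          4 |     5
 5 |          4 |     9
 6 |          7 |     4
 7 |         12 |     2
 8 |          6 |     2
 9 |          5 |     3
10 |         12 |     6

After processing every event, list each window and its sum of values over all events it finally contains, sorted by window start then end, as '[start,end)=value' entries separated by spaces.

[2,4)=28 [4,6)=14 [6,8)=4 [12,14)=8

i=0 t=2 v=6: → [2,4); WM=1
i=1 t=2 v=6: → [2,4); WM=1
i=2 t=3 v=7: → [2,4); WM=2
i=3 t=3 v=9: → [2,4); WM=2
i=4 t=4 v=5: → [4,6); WM=3
i=5 t=4 v=9: → [4,6); WM=3
i=6 t=7 v=4: → [6,8); WM=6; [2,4) fires=28 [4,6) fires=14
i=7 t=12 v=2: → [12,14); WM=11; [6,8) fires=4
i=8 t=6 v=2: DROP (t<11-0); WM=11
i=9 t=5 v=3: DROP (t<11-0); WM=11
i=10 t=12 v=6: → [12,14); WM=11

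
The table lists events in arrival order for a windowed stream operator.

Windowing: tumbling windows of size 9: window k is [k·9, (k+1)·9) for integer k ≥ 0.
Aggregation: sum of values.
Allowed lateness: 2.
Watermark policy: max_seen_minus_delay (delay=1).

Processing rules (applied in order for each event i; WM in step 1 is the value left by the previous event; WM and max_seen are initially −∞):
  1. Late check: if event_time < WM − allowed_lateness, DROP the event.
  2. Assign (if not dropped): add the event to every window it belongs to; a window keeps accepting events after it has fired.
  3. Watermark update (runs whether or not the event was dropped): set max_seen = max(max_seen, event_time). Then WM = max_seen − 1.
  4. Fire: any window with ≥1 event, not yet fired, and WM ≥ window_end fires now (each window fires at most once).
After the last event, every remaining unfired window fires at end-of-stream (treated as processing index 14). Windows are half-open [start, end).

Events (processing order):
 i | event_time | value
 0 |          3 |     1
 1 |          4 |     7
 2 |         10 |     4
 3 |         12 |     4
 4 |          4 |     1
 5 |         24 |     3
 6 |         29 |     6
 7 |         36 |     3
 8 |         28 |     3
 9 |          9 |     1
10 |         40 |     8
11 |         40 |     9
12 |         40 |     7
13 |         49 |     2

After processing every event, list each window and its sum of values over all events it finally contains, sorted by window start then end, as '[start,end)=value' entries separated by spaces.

[0,9)=8 [9,18)=8 [18,27)=3 [27,36)=6 [36,45)=27 [45,54)=2

i=0 t=3 v=1: → [0,9); WM=2
i=1 t=4 v=7: → [0,9); WM=3
i=2 t=10 v=4: → [9,18); WM=9; [0,9) fires=8
i=3 t=12 v=4: → [9,18); WM=11
i=4 t=4 v=1: DROP (t<11-2); WM=11
i=5 t=24 v=3: → [18,27); WM=23; [9,18) fires=8
i=6 t=29 v=6: → [27,36); WM=28; [18,27) fires=3
i=7 t=36 v=3: → [36,45); WM=35
i=8 t=28 v=3: DROP (t<35-2); WM=35
i=9 t=9 v=1: DROP (t<35-2); WM=35
i=10 t=40 v=8: → [36,45); WM=39; [27,36) fires=6
i=11 t=40 v=9: → [36,45); WM=39
i=12 t=40 v=7: → [36,45); WM=39
i=13 t=49 v=2: → [45,54); WM=48; [36,45) fires=27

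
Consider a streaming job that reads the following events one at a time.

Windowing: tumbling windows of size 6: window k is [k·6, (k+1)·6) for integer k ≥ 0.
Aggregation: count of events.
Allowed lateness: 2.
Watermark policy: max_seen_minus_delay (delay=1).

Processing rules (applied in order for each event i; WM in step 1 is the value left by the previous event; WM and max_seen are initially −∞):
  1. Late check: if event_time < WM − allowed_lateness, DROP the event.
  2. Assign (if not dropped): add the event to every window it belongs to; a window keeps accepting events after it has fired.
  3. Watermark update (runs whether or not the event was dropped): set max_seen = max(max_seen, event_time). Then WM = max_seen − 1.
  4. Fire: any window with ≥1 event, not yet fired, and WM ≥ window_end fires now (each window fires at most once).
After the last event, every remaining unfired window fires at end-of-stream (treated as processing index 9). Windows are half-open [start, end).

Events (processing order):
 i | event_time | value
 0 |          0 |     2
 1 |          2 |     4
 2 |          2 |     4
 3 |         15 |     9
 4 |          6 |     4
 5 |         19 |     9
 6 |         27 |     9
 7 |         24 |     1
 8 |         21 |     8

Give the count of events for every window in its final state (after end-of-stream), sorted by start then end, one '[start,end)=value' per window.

[0,6)=3 [12,18)=1 [18,24)=1 [24,30)=2

i=0 t=0 v=2: → [0,6); WM=-1
i=1 t=2 v=4: → [0,6); WM=1
i=2 t=2 v=4: → [0,6); WM=1
i=3 t=15 v=9: → [12,18); WM=14; [0,6) fires=3
i=4 t=6 v=4: DROP (t<14-2); WM=14
i=5 t=19 v=9: → [18,24); WM=18; [12,18) fires=1
i=6 t=27 v=9: → [24,30); WM=26; [18,24) fires=1
i=7 t=24 v=1: → [24,30); WM=26
i=8 t=21 v=8: DROP (t<26-2); WM=26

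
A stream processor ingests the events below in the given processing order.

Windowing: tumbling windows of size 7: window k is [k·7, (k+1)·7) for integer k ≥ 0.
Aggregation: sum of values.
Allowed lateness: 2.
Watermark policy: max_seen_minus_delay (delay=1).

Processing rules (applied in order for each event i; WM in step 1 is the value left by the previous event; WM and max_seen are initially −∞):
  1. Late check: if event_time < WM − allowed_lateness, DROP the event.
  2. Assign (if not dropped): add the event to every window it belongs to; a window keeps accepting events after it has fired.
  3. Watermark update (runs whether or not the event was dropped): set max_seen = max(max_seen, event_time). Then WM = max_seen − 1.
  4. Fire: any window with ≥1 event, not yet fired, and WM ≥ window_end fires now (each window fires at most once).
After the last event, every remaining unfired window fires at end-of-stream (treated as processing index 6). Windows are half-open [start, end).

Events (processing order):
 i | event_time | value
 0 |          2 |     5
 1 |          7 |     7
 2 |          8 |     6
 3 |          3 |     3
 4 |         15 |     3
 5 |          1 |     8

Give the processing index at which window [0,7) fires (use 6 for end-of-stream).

i=0 t=2 v=5: → [0,7); WM=1
i=1 t=7 v=7: → [7,14); WM=6
i=2 t=8 v=6: → [7,14); WM=7; [0,7) fires=5
i=3 t=3 v=3: DROP (t<7-2); WM=7
i=4 t=15 v=3: → [14,21); WM=14; [7,14) fires=13
i=5 t=1 v=8: DROP (t<14-2); WM=14

2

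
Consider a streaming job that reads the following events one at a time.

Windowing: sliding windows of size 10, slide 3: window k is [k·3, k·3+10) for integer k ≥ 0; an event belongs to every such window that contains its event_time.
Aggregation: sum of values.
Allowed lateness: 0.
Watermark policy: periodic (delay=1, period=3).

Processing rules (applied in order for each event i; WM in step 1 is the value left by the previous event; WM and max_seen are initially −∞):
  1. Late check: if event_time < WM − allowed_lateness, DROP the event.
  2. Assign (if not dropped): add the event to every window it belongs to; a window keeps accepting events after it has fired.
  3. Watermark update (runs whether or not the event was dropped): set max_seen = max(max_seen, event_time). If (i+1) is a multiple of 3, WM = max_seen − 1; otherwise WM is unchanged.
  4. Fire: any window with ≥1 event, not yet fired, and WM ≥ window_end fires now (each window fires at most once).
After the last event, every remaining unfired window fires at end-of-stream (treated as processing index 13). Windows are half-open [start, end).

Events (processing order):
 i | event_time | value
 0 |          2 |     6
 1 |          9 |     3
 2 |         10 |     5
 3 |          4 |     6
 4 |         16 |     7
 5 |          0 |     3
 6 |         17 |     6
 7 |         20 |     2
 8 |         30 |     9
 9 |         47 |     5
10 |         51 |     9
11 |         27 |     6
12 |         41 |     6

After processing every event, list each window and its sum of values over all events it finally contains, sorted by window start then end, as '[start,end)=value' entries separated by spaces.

i=0 t=2 v=6: → [0,10); WM=−∞
i=1 t=9 v=3: → [9,19),[6,16),[3,13),[0,10); WM=−∞
i=2 t=10 v=5: → [9,19),[6,16),[3,13); WM=9
i=3 t=4 v=6: DROP (t<9-0); WM=9
i=4 t=16 v=7: → [15,25),[12,22),[9,19); WM=9
i=5 t=0 v=3: DROP (t<9-0); WM=15; [0,10) fires=9 [3,13) fires=8
i=6 t=17 v=6: → [15,25),[12,22),[9,19); WM=15
i=7 t=20 v=2: → [18,28),[15,25),[12,22); WM=15
i=8 t=30 v=9: → [30,40),[27,37),[24,34),[21,31); WM=29; [6,16) fires=8 [9,19) fires=21 [12,22) fires=15 [15,25) fires=15 [18,28) fires=2
i=9 t=47 v=5: → [45,55),[42,52),[39,49); WM=29
i=10 t=51 v=9: → [51,61),[48,58),[45,55),[42,52); WM=29
i=11 t=27 v=6: DROP (t<29-0); WM=50; [21,31) fires=9 [24,34) fires=9 [27,37) fires=9 [30,40) fires=9 [39,49) fires=5
i=12 t=41 v=6: DROP (t<50-0); WM=50

[0,10)=9 [3,13)=8 [6,16)=8 [9,19)=21 [12,22)=15 [15,25)=15 [18,28)=2 [21,31)=9 [24,34)=9 [27,37)=9 [30,40)=9 [39,49)=5 [42,52)=14 [45,55)=14 [48,58)=9 [51,61)=9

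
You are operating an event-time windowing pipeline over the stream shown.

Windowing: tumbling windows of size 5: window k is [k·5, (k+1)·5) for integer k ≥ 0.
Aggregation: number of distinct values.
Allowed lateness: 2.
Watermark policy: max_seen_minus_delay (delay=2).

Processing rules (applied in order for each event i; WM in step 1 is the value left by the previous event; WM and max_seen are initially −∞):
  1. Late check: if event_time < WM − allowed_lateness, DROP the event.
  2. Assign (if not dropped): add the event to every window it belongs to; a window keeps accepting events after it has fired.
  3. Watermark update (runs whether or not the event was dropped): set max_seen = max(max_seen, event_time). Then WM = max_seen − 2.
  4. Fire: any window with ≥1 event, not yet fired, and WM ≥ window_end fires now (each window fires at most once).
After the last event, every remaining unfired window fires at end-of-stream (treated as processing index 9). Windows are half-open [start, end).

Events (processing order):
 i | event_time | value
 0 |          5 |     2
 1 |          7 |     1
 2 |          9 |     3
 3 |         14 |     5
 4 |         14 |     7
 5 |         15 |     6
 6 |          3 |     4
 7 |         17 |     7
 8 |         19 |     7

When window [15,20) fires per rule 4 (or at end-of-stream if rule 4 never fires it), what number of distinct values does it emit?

2

i=0 t=5 v=2: → [5,10); WM=3
i=1 t=7 v=1: → [5,10); WM=5
i=2 t=9 v=3: → [5,10); WM=7
i=3 t=14 v=5: → [10,15); WM=12; [5,10) fires=3
i=4 t=14 v=7: → [10,15); WM=12
i=5 t=15 v=6: → [15,20); WM=13
i=6 t=3 v=4: DROP (t<13-2); WM=13
i=7 t=17 v=7: → [15,20); WM=15; [10,15) fires=2
i=8 t=19 v=7: → [15,20); WM=17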